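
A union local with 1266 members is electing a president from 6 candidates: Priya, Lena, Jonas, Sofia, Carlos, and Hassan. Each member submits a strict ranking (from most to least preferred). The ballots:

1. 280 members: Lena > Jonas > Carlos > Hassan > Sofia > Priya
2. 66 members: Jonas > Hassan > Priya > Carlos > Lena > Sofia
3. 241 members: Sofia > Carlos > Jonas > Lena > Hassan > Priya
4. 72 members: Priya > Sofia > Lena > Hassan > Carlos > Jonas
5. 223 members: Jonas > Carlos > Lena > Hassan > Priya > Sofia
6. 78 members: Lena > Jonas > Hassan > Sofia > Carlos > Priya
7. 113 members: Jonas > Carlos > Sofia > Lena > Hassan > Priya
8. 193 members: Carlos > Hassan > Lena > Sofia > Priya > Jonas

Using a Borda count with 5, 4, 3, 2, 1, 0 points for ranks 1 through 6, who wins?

Priya: 280·0 + 66·3 + 241·0 + 72·5 + 223·1 + 78·0 + 113·0 + 193·1 = 974
Lena: 280·5 + 66·1 + 241·2 + 72·3 + 223·3 + 78·5 + 113·2 + 193·3 = 4028
Jonas: 280·4 + 66·5 + 241·3 + 72·0 + 223·5 + 78·4 + 113·5 + 193·0 = 4165
Sofia: 280·1 + 66·0 + 241·5 + 72·4 + 223·0 + 78·2 + 113·3 + 193·2 = 2654
Carlos: 280·3 + 66·2 + 241·4 + 72·1 + 223·4 + 78·1 + 113·4 + 193·5 = 4395
Hassan: 280·2 + 66·4 + 241·1 + 72·2 + 223·2 + 78·3 + 113·1 + 193·4 = 2774
Carlos has the highest Borda score (4395).

Carlos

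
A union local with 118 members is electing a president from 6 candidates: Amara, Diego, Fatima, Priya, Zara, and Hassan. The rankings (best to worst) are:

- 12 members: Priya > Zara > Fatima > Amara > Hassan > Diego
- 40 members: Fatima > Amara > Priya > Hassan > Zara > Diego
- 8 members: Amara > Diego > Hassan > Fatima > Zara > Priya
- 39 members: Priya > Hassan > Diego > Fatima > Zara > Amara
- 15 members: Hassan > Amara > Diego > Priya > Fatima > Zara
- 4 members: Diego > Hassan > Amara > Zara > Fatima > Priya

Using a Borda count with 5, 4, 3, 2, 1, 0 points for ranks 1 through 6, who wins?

Priya

Amara: 12·2 + 40·4 + 8·5 + 39·0 + 15·4 + 4·3 = 296
Diego: 12·0 + 40·0 + 8·4 + 39·3 + 15·3 + 4·5 = 214
Fatima: 12·3 + 40·5 + 8·2 + 39·2 + 15·1 + 4·1 = 349
Priya: 12·5 + 40·3 + 8·0 + 39·5 + 15·2 + 4·0 = 405
Zara: 12·4 + 40·1 + 8·1 + 39·1 + 15·0 + 4·2 = 143
Hassan: 12·1 + 40·2 + 8·3 + 39·4 + 15·5 + 4·4 = 363
Priya has the highest Borda score (405).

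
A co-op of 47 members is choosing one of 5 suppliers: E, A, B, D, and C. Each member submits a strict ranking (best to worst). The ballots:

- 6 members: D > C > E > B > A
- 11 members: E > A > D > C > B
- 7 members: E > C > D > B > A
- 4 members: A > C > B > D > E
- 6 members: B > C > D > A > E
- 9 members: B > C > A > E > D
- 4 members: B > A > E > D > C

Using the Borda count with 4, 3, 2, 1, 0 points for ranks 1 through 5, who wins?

C

E: 6·2 + 11·4 + 7·4 + 4·0 + 6·0 + 9·1 + 4·2 = 101
A: 6·0 + 11·3 + 7·0 + 4·4 + 6·1 + 9·2 + 4·3 = 85
B: 6·1 + 11·0 + 7·1 + 4·2 + 6·4 + 9·4 + 4·4 = 97
D: 6·4 + 11·2 + 7·2 + 4·1 + 6·2 + 9·0 + 4·1 = 80
C: 6·3 + 11·1 + 7·3 + 4·3 + 6·3 + 9·3 + 4·0 = 107
C has the highest Borda score (107).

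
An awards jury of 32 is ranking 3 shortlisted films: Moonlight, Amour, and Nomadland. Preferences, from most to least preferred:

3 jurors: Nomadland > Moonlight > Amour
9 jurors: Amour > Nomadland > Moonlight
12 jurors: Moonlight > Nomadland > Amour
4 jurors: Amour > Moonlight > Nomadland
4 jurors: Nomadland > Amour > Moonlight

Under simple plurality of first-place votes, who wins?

Amour

First-place votes: Moonlight 12, Amour 13, Nomadland 7.
Amour has the most first-place votes.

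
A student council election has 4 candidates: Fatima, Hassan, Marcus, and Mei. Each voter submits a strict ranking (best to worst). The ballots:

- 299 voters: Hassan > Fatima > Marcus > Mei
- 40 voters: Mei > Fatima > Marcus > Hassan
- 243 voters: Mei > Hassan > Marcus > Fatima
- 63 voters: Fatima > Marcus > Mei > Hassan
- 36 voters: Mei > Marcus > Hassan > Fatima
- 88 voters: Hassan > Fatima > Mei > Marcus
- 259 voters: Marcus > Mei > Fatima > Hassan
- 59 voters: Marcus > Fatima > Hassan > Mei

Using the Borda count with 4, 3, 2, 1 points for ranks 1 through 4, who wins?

Hassan

Fatima: 299·3 + 40·3 + 243·1 + 63·4 + 36·1 + 88·3 + 259·2 + 59·3 = 2507
Hassan: 299·4 + 40·1 + 243·3 + 63·1 + 36·2 + 88·4 + 259·1 + 59·2 = 2829
Marcus: 299·2 + 40·2 + 243·2 + 63·3 + 36·3 + 88·1 + 259·4 + 59·4 = 2821
Mei: 299·1 + 40·4 + 243·4 + 63·2 + 36·4 + 88·2 + 259·3 + 59·1 = 2713
Hassan has the highest Borda score (2829).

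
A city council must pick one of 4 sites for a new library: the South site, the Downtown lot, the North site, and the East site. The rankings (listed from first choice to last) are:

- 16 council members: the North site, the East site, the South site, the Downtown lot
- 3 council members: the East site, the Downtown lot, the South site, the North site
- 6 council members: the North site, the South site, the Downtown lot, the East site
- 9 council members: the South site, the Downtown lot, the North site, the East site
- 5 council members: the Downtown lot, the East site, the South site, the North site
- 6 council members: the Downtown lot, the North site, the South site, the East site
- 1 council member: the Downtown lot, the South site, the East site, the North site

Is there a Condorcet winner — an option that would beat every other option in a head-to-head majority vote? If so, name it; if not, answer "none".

Checking pairwise contests:
the North site beats the South site 28–18.
the South site beats the Downtown lot 31–15.
the Downtown lot beats the North site 24–22.
the Downtown lot beats the East site 27–19.
Every option loses at least one head-to-head, so there is no Condorcet winner.

none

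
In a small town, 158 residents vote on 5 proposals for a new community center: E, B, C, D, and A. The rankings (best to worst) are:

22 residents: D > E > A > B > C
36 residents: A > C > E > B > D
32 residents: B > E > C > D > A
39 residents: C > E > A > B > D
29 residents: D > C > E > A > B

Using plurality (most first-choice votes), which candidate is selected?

First-place votes: E 0, B 32, C 39, D 51, A 36.
D has the most first-place votes.

D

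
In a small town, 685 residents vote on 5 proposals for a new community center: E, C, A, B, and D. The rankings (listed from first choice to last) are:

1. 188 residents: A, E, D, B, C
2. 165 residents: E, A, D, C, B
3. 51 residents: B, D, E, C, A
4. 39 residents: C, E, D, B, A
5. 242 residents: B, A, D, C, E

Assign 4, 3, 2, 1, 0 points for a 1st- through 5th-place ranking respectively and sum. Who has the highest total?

A

E: 188·3 + 165·4 + 51·2 + 39·3 + 242·0 = 1443
C: 188·0 + 165·1 + 51·1 + 39·4 + 242·1 = 614
A: 188·4 + 165·3 + 51·0 + 39·0 + 242·3 = 1973
B: 188·1 + 165·0 + 51·4 + 39·1 + 242·4 = 1399
D: 188·2 + 165·2 + 51·3 + 39·2 + 242·2 = 1421
A has the highest Borda score (1973).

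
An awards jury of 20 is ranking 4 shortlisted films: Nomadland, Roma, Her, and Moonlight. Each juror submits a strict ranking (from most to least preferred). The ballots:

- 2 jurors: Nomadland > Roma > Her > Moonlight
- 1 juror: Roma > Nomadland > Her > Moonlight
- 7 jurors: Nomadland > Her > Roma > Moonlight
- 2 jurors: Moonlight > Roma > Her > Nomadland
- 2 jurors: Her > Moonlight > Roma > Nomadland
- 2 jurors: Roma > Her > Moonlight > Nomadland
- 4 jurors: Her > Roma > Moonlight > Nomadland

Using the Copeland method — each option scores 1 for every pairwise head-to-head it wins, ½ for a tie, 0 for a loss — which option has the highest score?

Her

Nomadland: ties Her and Moonlight; loses to Roma → score 1.
Roma: beats Nomadland and Moonlight; loses to Her → score 2.
Her: beats Roma and Moonlight; ties Nomadland → score 2.5.
Moonlight: ties Nomadland; loses to Roma and Her → score 0.5.
Her has the best pairwise record.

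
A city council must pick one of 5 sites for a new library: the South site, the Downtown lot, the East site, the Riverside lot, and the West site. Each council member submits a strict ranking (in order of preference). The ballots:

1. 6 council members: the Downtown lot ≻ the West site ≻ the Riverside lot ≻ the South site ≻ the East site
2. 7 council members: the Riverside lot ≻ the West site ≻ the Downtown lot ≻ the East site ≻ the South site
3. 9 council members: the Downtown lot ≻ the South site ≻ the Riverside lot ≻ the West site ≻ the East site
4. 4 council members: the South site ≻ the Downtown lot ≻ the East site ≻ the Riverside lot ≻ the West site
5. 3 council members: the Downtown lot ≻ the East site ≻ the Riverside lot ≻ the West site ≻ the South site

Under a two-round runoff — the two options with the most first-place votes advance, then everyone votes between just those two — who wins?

the Downtown lot

Round 1 first-place votes: the South site 4, the Downtown lot 18, the East site 0, the Riverside lot 7, the West site 0.
the Downtown lot and the Riverside lot advance.
Runoff: the Downtown lot is preferred to the Riverside lot by 22 voters; the Riverside lot by 7.
the Downtown lot wins the runoff.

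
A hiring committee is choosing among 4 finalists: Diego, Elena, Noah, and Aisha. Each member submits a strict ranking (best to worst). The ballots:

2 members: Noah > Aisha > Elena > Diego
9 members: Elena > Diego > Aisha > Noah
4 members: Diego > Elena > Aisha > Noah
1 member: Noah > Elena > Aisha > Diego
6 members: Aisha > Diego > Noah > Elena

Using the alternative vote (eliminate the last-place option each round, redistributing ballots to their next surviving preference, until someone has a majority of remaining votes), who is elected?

Round 1: Diego 4, Elena 9, Noah 3, Aisha 6. Eliminate Noah.
Round 2: Diego 4, Elena 10, Aisha 8. Eliminate Diego.
Round 3: Elena 14, Aisha 8. Elena has a majority.

Elena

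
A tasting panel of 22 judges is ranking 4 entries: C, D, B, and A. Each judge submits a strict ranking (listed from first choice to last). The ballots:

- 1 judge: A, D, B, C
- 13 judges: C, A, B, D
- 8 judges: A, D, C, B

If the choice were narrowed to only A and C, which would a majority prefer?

Voters preferring A to C: 9; preferring C to A: 13.
C wins the head-to-head.

C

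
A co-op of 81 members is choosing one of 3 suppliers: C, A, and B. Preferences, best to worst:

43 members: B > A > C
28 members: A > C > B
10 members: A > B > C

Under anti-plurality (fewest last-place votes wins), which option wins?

Last-place votes: C 53, A 0, B 28.
A is ranked last by the fewest voters, so A wins.

A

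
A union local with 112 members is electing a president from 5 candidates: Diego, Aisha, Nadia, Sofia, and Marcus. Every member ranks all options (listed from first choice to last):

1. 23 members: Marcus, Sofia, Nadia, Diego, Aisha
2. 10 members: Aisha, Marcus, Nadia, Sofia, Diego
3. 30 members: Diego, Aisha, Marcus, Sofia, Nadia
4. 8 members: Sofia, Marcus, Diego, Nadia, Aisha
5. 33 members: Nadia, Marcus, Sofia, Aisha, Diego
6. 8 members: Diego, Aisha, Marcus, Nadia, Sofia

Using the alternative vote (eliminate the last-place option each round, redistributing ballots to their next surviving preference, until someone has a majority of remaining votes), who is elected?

Marcus

Round 1: Diego 38, Aisha 10, Nadia 33, Sofia 8, Marcus 23. Eliminate Sofia.
Round 2: Diego 38, Aisha 10, Nadia 33, Marcus 31. Eliminate Aisha.
Round 3: Diego 38, Nadia 33, Marcus 41. Eliminate Nadia.
Round 4: Diego 38, Marcus 74. Marcus has a majority.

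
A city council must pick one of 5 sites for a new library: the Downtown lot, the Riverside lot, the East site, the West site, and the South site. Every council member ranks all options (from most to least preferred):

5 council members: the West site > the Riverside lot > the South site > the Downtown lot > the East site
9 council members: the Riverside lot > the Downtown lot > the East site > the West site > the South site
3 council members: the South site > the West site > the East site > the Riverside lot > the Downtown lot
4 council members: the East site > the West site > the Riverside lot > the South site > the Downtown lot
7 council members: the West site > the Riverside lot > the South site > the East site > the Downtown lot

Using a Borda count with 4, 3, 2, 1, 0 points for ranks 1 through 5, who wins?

the Riverside lot

the Downtown lot: 5·1 + 9·3 + 3·0 + 4·0 + 7·0 = 32
the Riverside lot: 5·3 + 9·4 + 3·1 + 4·2 + 7·3 = 83
the East site: 5·0 + 9·2 + 3·2 + 4·4 + 7·1 = 47
the West site: 5·4 + 9·1 + 3·3 + 4·3 + 7·4 = 78
the South site: 5·2 + 9·0 + 3·4 + 4·1 + 7·2 = 40
the Riverside lot has the highest Borda score (83).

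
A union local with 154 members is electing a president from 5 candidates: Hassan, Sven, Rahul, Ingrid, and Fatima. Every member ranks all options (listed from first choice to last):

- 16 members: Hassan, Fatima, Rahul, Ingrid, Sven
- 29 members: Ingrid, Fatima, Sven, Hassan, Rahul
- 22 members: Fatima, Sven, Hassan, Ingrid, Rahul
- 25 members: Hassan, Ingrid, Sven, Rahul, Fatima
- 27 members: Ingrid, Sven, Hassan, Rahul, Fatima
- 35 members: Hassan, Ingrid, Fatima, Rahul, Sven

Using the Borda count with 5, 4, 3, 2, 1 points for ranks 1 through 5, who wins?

Ingrid

Hassan: 16·5 + 29·2 + 22·3 + 25·5 + 27·3 + 35·5 = 585
Sven: 16·1 + 29·3 + 22·4 + 25·3 + 27·4 + 35·1 = 409
Rahul: 16·3 + 29·1 + 22·1 + 25·2 + 27·2 + 35·2 = 273
Ingrid: 16·2 + 29·5 + 22·2 + 25·4 + 27·5 + 35·4 = 596
Fatima: 16·4 + 29·4 + 22·5 + 25·1 + 27·1 + 35·3 = 447
Ingrid has the highest Borda score (596).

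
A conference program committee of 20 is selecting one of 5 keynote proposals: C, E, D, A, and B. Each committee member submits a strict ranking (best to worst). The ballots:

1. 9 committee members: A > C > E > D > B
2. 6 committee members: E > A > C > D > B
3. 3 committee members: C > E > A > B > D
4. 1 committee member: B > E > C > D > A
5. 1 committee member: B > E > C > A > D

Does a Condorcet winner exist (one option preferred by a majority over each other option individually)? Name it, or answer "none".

none

Checking pairwise contests:
A beats C 15–5.
C beats E 12–8.
C beats D 20–0.
E beats A 11–9.
C beats B 18–2.
Every option loses at least one head-to-head, so there is no Condorcet winner.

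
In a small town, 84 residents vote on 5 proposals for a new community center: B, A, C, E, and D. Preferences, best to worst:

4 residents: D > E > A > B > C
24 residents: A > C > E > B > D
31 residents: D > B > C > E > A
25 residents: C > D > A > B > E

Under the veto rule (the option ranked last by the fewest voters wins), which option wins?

Last-place votes: B 0, A 31, C 4, E 25, D 24.
B is ranked last by the fewest voters, so B wins.

B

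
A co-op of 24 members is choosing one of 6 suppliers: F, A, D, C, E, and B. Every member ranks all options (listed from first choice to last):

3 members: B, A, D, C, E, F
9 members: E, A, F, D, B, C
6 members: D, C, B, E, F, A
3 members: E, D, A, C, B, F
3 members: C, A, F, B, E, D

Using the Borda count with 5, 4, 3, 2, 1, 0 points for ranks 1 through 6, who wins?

E

F: 3·0 + 9·3 + 6·1 + 3·0 + 3·3 = 42
A: 3·4 + 9·4 + 6·0 + 3·3 + 3·4 = 69
D: 3·3 + 9·2 + 6·5 + 3·4 + 3·0 = 69
C: 3·2 + 9·0 + 6·4 + 3·2 + 3·5 = 51
E: 3·1 + 9·5 + 6·2 + 3·5 + 3·1 = 78
B: 3·5 + 9·1 + 6·3 + 3·1 + 3·2 = 51
E has the highest Borda score (78).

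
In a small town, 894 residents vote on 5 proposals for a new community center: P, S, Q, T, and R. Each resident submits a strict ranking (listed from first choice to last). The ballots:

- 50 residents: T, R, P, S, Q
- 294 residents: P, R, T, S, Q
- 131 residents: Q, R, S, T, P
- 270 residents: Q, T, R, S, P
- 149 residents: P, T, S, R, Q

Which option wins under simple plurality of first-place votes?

First-place votes: P 443, S 0, Q 401, T 50, R 0.
P has the most first-place votes.

P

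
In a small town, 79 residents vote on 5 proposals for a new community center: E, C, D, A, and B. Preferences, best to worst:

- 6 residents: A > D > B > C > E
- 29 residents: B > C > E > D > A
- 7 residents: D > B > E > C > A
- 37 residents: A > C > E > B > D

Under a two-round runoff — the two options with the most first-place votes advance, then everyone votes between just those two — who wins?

A

Round 1 first-place votes: E 0, C 0, D 7, A 43, B 29.
A and B advance.
Runoff: A is preferred to B by 43 voters; B by 36.
A wins the runoff.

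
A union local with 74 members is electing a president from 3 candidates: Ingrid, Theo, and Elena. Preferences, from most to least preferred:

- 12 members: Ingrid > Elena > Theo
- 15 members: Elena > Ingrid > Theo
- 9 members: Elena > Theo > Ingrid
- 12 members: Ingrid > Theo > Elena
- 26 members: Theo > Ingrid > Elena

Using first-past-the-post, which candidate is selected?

Theo

First-place votes: Ingrid 24, Theo 26, Elena 24.
Theo has the most first-place votes.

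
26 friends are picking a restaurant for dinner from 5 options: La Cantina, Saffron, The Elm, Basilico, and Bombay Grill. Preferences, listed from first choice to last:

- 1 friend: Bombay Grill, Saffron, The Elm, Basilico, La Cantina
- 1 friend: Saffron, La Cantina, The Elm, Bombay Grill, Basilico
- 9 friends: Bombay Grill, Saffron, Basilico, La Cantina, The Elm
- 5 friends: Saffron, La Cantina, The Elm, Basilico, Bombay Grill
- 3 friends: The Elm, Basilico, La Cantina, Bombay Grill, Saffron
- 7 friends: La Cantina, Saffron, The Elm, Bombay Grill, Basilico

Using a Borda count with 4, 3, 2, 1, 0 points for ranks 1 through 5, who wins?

La Cantina: 1·0 + 1·3 + 9·1 + 5·3 + 3·2 + 7·4 = 61
Saffron: 1·3 + 1·4 + 9·3 + 5·4 + 3·0 + 7·3 = 75
The Elm: 1·2 + 1·2 + 9·0 + 5·2 + 3·4 + 7·2 = 40
Basilico: 1·1 + 1·0 + 9·2 + 5·1 + 3·3 + 7·0 = 33
Bombay Grill: 1·4 + 1·1 + 9·4 + 5·0 + 3·1 + 7·1 = 51
Saffron has the highest Borda score (75).

Saffron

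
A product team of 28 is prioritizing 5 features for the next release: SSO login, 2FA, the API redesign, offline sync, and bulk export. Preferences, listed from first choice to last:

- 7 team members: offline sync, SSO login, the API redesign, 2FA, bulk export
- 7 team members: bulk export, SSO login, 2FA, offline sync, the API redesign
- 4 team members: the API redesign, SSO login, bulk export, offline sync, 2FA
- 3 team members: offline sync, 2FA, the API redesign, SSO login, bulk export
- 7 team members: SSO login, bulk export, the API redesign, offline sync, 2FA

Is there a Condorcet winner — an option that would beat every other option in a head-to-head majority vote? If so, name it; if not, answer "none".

SSO login vs 2FA: 25–3 for SSO login.
SSO login vs the API redesign: 21–7 for SSO login.
SSO login vs offline sync: 18–10 for SSO login.
SSO login vs bulk export: 21–7 for SSO login.
SSO login beats every other option head-to-head.

SSO login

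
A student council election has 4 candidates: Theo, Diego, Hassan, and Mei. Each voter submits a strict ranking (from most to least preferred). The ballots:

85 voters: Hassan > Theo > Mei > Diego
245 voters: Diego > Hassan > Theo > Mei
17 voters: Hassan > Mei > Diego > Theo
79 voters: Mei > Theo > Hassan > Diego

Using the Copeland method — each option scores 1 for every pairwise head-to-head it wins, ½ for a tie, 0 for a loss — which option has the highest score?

Diego

Theo: beats Mei; loses to Diego and Hassan → score 1.
Diego: beats Theo, Hassan, and Mei → score 3.
Hassan: beats Theo and Mei; loses to Diego → score 2.
Mei: loses to Theo, Diego, and Hassan → score 0.
Diego has the best pairwise record.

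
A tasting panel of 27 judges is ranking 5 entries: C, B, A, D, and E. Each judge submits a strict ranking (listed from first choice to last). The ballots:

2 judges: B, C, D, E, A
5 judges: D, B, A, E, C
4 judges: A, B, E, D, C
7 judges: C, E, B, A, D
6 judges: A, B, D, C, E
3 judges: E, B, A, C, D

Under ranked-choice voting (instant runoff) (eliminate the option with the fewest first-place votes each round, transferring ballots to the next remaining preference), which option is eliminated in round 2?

Round 1: C 7, B 2, A 10, D 5, E 3. Eliminate B.
Round 2: C 9, A 10, D 5, E 3. Eliminate E.

E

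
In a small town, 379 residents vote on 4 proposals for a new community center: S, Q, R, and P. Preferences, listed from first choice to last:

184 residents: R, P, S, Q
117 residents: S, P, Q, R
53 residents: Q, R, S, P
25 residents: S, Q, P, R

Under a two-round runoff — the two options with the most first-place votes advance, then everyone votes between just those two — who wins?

R

Round 1 first-place votes: S 142, Q 53, R 184, P 0.
R and S advance.
Runoff: R is preferred to S by 237 voters; S by 142.
R wins the runoff.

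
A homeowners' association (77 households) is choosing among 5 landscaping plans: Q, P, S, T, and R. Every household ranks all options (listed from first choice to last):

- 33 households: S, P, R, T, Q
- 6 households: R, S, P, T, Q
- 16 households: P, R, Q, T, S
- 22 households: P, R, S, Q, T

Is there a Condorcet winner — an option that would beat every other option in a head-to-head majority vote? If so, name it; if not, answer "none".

Checking pairwise contests:
P beats Q 77–0.
S beats P 39–38.
R beats S 44–33.
P beats T 77–0.
P beats R 71–6.
Every option loses at least one head-to-head, so there is no Condorcet winner.

none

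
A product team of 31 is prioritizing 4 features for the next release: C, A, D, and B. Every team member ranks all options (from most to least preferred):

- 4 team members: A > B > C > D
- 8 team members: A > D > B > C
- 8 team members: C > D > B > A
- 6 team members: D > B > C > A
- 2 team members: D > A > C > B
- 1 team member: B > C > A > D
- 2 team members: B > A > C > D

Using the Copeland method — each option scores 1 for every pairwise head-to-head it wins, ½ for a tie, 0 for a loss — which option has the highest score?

C: loses to A, D, and B → score 0.
A: beats C; loses to D and B → score 1.
D: beats C, A, and B → score 3.
B: beats C and A; loses to D → score 2.
D has the best pairwise record.

D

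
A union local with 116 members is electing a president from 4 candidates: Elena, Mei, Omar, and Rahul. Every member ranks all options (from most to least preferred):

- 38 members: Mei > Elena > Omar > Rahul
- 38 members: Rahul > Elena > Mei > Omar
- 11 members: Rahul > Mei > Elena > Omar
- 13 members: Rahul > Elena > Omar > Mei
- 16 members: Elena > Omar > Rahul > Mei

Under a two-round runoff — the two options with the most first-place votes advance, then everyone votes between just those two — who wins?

Rahul

Round 1 first-place votes: Elena 16, Mei 38, Omar 0, Rahul 62.
Rahul and Mei advance.
Runoff: Rahul is preferred to Mei by 78 voters; Mei by 38.
Rahul wins the runoff.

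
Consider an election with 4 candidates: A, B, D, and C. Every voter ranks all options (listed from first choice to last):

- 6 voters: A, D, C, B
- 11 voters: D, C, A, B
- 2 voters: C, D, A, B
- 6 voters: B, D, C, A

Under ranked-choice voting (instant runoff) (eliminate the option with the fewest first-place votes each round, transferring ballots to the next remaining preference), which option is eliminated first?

Round 1: A 6, B 6, D 11, C 2. Eliminate C.

C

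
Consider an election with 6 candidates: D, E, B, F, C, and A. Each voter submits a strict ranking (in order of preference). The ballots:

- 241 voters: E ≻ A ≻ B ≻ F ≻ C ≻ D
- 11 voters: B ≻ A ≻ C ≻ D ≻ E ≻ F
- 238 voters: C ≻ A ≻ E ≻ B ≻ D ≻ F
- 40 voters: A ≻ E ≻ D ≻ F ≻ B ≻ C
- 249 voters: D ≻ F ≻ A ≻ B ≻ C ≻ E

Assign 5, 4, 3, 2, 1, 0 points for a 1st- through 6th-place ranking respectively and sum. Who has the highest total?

D: 241·0 + 11·2 + 238·1 + 40·3 + 249·5 = 1625
E: 241·5 + 11·1 + 238·3 + 40·4 + 249·0 = 2090
B: 241·3 + 11·5 + 238·2 + 40·1 + 249·2 = 1792
F: 241·2 + 11·0 + 238·0 + 40·2 + 249·4 = 1558
C: 241·1 + 11·3 + 238·5 + 40·0 + 249·1 = 1713
A: 241·4 + 11·4 + 238·4 + 40·5 + 249·3 = 2907
A has the highest Borda score (2907).

A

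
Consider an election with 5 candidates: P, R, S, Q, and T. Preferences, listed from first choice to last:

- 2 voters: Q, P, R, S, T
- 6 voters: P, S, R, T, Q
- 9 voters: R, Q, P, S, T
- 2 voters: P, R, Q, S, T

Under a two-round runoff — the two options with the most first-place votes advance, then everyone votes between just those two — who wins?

P

Round 1 first-place votes: P 8, R 9, S 0, Q 2, T 0.
R and P advance.
Runoff: R is preferred to P by 9 voters; P by 10.
P wins the runoff.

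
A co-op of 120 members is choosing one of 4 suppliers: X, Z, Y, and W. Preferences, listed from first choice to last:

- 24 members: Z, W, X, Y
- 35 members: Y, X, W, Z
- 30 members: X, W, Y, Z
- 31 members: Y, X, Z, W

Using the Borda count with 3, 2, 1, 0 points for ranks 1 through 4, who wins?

X: 24·1 + 35·2 + 30·3 + 31·2 = 246
Z: 24·3 + 35·0 + 30·0 + 31·1 = 103
Y: 24·0 + 35·3 + 30·1 + 31·3 = 228
W: 24·2 + 35·1 + 30·2 + 31·0 = 143
X has the highest Borda score (246).

X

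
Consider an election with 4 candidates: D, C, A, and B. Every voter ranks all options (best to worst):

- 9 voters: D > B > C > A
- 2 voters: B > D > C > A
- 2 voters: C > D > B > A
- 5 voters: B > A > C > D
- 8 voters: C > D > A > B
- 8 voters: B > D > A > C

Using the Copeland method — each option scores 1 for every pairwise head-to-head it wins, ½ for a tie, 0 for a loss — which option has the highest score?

D

D: beats C, A, and B → score 3.
C: beats A; loses to D and B → score 1.
A: loses to D, C, and B → score 0.
B: beats C and A; loses to D → score 2.
D has the best pairwise record.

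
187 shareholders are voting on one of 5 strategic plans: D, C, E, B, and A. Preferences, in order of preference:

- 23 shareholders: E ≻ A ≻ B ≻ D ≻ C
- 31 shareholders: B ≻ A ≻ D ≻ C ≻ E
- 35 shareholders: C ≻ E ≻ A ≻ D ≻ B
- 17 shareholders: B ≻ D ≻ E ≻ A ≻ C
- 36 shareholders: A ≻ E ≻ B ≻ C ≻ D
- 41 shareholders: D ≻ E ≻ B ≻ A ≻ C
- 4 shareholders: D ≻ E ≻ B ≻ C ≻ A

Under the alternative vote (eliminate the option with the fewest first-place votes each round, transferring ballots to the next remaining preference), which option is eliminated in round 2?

C

Round 1: D 45, C 35, E 23, B 48, A 36. Eliminate E.
Round 2: D 45, C 35, B 48, A 59. Eliminate C.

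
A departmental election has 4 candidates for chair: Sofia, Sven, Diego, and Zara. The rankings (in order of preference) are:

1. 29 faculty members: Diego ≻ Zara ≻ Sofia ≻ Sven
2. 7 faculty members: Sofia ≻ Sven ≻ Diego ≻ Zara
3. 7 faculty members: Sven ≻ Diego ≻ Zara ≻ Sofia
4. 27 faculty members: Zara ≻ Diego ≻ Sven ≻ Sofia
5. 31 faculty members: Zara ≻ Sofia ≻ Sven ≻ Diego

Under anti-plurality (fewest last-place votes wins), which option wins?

Last-place votes: Sofia 34, Sven 29, Diego 31, Zara 7.
Zara is ranked last by the fewest voters, so Zara wins.

Zara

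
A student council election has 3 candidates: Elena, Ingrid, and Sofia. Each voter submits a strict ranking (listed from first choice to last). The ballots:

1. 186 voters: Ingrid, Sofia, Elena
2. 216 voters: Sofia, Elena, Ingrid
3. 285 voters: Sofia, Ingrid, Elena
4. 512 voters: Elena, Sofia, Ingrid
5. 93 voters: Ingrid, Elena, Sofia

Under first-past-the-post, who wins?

First-place votes: Elena 512, Ingrid 279, Sofia 501.
Elena has the most first-place votes.

Elena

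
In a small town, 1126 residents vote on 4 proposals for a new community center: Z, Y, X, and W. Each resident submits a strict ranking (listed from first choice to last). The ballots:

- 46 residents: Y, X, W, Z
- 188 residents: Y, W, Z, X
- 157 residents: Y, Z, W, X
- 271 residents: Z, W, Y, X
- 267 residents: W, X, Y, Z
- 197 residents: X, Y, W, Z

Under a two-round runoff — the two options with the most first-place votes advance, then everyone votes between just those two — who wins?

Y

Round 1 first-place votes: Z 271, Y 391, X 197, W 267.
Y and Z advance.
Runoff: Y is preferred to Z by 855 voters; Z by 271.
Y wins the runoff.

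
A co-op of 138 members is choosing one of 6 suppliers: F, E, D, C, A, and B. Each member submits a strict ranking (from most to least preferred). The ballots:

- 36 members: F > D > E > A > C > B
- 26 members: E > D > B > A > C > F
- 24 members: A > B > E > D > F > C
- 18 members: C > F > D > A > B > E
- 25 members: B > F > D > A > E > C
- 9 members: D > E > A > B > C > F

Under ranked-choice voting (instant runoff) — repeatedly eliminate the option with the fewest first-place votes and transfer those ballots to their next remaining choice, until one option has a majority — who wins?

B

Round 1: F 36, E 26, D 9, C 18, A 24, B 25. Eliminate D.
Round 2: F 36, E 35, C 18, A 24, B 25. Eliminate C.
Round 3: F 54, E 35, A 24, B 25. Eliminate A.
Round 4: F 54, E 35, B 49. Eliminate E.
Round 5: F 54, B 84. B has a majority.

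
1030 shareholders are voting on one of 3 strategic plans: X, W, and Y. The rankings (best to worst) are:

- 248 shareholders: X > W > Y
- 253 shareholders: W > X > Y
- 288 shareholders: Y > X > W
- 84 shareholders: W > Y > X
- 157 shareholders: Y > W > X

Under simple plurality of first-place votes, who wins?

Y

First-place votes: X 248, W 337, Y 445.
Y has the most first-place votes.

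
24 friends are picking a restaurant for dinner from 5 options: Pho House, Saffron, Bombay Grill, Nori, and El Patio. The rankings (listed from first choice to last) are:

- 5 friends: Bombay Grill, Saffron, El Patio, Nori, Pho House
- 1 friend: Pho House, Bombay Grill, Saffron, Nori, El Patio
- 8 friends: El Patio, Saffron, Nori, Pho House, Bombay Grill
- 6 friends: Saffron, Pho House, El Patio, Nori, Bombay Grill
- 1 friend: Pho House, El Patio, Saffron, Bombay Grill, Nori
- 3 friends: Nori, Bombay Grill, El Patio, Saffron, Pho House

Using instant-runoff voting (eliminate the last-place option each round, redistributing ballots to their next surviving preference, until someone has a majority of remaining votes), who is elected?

Round 1: Pho House 2, Saffron 6, Bombay Grill 5, Nori 3, El Patio 8. Eliminate Pho House.
Round 2: Saffron 6, Bombay Grill 6, Nori 3, El Patio 9. Eliminate Nori.
Round 3: Saffron 6, Bombay Grill 9, El Patio 9. Eliminate Saffron.
Round 4: Bombay Grill 9, El Patio 15. El Patio has a majority.

El Patio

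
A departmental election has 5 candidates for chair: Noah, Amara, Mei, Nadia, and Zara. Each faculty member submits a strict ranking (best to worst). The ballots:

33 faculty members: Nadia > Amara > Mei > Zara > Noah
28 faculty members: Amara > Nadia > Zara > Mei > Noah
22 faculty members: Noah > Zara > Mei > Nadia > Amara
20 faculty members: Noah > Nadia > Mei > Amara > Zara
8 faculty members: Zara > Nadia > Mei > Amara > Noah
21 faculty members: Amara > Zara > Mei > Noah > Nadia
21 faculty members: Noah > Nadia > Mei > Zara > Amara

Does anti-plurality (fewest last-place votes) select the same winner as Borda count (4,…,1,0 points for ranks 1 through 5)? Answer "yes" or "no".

no

Anti-plurality — last-place votes: Noah 69, Amara 43, Mei 0, Nadia 21, Zara 20. Winner: Mei.
Borda — scores: Noah 273, Amara 323, Mei 278, Nadia 385, Zara 271. Winner: Nadia.
The two methods disagree.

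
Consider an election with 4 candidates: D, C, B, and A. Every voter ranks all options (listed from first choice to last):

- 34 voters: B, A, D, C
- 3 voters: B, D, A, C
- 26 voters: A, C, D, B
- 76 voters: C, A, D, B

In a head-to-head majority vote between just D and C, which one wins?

Voters preferring D to C: 37; preferring C to D: 102.
C wins the head-to-head.

C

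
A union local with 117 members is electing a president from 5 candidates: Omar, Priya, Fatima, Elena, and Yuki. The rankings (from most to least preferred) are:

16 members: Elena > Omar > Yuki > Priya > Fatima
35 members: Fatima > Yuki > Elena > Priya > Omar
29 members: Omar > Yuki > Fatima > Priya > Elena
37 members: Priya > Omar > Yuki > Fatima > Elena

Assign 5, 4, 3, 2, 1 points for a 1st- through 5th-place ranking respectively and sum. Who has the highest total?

Yuki

Omar: 16·4 + 35·1 + 29·5 + 37·4 = 392
Priya: 16·2 + 35·2 + 29·2 + 37·5 = 345
Fatima: 16·1 + 35·5 + 29·3 + 37·2 = 352
Elena: 16·5 + 35·3 + 29·1 + 37·1 = 251
Yuki: 16·3 + 35·4 + 29·4 + 37·3 = 415
Yuki has the highest Borda score (415).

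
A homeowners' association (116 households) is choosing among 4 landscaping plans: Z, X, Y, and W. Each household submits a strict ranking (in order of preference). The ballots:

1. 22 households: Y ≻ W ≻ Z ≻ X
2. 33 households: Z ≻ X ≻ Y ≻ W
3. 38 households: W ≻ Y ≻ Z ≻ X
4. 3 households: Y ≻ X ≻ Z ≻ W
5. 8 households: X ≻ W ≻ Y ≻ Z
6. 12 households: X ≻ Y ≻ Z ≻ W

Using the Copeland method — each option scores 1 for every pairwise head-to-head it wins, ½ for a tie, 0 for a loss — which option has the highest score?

Y

Z: beats X; loses to Y and W → score 1.
X: loses to Z, Y, and W → score 0.
Y: beats Z, X, and W → score 3.
W: beats Z and X; loses to Y → score 2.
Y has the best pairwise record.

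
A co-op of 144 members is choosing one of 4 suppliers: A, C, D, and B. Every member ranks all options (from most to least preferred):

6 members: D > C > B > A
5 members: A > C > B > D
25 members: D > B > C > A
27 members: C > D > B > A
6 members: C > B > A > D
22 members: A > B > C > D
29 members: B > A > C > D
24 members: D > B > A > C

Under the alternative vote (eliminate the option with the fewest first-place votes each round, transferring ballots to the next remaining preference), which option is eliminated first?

A

Round 1: A 27, C 33, D 55, B 29. Eliminate A.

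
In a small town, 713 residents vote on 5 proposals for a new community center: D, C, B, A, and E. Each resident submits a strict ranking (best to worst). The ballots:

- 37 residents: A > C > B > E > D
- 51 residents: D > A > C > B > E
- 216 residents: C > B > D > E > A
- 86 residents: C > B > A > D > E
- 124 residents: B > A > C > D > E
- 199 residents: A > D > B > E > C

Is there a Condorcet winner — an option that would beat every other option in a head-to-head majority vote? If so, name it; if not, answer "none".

Checking pairwise contests:
C beats D 463–250.
A beats C 411–302.
C beats B 390–323.
B beats A 426–287.
D beats E 676–37.
Every option loses at least one head-to-head, so there is no Condorcet winner.

none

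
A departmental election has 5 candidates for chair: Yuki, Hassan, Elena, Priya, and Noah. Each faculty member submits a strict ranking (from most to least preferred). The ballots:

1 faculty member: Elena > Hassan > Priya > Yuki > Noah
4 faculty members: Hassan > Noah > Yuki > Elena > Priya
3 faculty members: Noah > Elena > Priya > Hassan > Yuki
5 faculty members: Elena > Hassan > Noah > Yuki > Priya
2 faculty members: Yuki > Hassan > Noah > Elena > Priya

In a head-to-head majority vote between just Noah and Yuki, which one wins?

Voters preferring Noah to Yuki: 12; preferring Yuki to Noah: 3.
Noah wins the head-to-head.

Noah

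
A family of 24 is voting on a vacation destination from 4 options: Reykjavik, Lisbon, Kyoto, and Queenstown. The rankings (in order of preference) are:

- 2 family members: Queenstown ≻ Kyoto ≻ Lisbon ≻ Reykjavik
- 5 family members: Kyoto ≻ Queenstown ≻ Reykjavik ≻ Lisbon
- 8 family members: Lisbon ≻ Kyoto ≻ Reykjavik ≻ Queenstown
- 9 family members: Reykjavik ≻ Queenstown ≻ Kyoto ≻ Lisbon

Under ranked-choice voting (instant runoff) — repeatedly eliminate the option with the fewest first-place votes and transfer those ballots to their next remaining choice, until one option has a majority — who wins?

Round 1: Reykjavik 9, Lisbon 8, Kyoto 5, Queenstown 2. Eliminate Queenstown.
Round 2: Reykjavik 9, Lisbon 8, Kyoto 7. Eliminate Kyoto.
Round 3: Reykjavik 14, Lisbon 10. Reykjavik has a majority.

Reykjavik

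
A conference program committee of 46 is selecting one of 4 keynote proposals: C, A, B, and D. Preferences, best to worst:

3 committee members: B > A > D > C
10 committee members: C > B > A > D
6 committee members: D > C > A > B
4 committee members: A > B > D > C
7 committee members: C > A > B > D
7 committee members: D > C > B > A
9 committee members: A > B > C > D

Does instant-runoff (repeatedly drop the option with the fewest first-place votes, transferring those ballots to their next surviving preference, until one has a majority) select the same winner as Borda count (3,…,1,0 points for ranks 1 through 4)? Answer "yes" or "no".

Instant-runoff — R1 C 17, A 13, B 3, D 13 (B out); R2 C 17, A 16, D 13 (D out); R3 C 30, A 16 (C winner). Winner: C.
Borda — scores: C 86, A 75, B 69, D 46. Winner: C.
The two methods agree.

yes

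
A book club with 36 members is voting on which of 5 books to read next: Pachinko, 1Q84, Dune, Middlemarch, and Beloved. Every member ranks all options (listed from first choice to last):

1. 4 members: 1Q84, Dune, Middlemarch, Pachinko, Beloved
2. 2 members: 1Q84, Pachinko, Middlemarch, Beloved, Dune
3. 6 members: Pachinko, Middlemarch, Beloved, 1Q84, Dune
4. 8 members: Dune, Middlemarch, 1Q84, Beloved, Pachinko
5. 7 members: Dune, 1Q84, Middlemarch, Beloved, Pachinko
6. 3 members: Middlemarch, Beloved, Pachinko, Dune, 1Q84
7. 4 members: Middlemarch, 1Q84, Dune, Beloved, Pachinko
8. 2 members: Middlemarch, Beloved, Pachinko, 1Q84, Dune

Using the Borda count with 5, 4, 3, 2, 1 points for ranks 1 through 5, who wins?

Middlemarch

Pachinko: 4·2 + 2·4 + 6·5 + 8·1 + 7·1 + 3·3 + 4·1 + 2·3 = 80
1Q84: 4·5 + 2·5 + 6·2 + 8·3 + 7·4 + 3·1 + 4·4 + 2·2 = 117
Dune: 4·4 + 2·1 + 6·1 + 8·5 + 7·5 + 3·2 + 4·3 + 2·1 = 119
Middlemarch: 4·3 + 2·3 + 6·4 + 8·4 + 7·3 + 3·5 + 4·5 + 2·5 = 140
Beloved: 4·1 + 2·2 + 6·3 + 8·2 + 7·2 + 3·4 + 4·2 + 2·4 = 84
Middlemarch has the highest Borda score (140).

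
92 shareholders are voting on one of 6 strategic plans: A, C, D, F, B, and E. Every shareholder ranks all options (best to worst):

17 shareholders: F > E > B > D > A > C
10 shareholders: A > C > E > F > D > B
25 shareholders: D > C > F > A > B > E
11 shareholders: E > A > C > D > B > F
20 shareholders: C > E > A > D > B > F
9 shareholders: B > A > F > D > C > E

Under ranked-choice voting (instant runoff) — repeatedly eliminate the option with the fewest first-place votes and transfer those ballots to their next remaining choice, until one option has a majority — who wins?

A

Round 1: A 10, C 20, D 25, F 17, B 9, E 11. Eliminate B.
Round 2: A 19, C 20, D 25, F 17, E 11. Eliminate E.
Round 3: A 30, C 20, D 25, F 17. Eliminate F.
Round 4: A 30, C 20, D 42. Eliminate C.
Round 5: A 50, D 42. A has a majority.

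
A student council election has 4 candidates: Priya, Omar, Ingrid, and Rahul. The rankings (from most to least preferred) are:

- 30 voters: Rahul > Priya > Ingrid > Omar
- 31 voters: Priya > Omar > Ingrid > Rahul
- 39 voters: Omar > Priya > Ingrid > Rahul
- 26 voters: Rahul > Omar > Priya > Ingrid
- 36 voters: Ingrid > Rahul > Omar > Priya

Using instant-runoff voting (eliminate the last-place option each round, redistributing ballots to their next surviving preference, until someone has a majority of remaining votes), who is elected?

Rahul

Round 1: Priya 31, Omar 39, Ingrid 36, Rahul 56. Eliminate Priya.
Round 2: Omar 70, Ingrid 36, Rahul 56. Eliminate Ingrid.
Round 3: Omar 70, Rahul 92. Rahul has a majority.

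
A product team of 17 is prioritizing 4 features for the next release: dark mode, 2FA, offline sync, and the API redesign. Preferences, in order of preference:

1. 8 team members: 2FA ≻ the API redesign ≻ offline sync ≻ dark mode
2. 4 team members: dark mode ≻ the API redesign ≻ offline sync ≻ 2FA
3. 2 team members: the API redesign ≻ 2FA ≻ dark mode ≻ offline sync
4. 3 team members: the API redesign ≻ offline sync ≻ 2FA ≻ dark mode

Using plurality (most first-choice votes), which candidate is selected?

2FA

First-place votes: dark mode 4, 2FA 8, offline sync 0, the API redesign 5.
2FA has the most first-place votes.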